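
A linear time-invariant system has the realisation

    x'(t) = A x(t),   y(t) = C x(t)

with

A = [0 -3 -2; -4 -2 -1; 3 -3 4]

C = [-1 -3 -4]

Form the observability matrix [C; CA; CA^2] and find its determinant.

-12225

CA = [[0, 21, -11]]
CA^2 = [[-117, -9, -65]]
Observability matrix O = [C; CA; CA^2] = [[-1, -3, -4], [0, 21, -11], [-117, -9, -65]]
Expanding along the first row, det(O) = (-1)·(21·(-65) - (-11)·(-9)) - (-3)·(0·(-65) - (-11)·(-117)) + (-4)·(0·(-9) - 21·(-117)) = (-1)·(-1464) - (-3)·(-1287) + (-4)·2457 = -12225
Since det(O) ≠ 0, rank(O) = 3 and the system is completely observable.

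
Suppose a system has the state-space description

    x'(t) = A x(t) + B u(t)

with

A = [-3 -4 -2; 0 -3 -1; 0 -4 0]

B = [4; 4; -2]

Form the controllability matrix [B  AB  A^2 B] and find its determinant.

-4704

AB = [[-24], [-10], [-16]]
A^2B = [[144], [46], [40]]
Controllability matrix C = [B  AB  A^2B] = [[4, -24, 144], [4, -10, 46], [-2, -16, 40]]
Expanding along the first row, det(C) = 4·((-10)·40 - 46·(-16)) - (-24)·(4·40 - 46·(-2)) + 144·(4·(-16) - (-10)·(-2)) = 4·336 - (-24)·252 + 144·(-84) = -4704
Since det(C) ≠ 0, rank(C) = 3 and the system is completely controllable.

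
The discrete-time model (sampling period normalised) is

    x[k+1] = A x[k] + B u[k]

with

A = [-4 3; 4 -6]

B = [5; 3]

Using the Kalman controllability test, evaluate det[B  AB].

AB = [[-11], [2]]
Controllability matrix C = [B  AB] = [[5, -11], [3, 2]]
det(C) = 5·2 - (-11)·3 = 10 - (-33) = 43
Since det(C) ≠ 0, rank(C) = 2 and the system is completely controllable.

43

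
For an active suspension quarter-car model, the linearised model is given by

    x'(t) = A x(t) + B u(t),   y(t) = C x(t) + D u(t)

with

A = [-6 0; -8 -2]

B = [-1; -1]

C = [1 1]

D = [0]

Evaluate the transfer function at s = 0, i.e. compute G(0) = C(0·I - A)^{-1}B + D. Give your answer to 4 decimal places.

G(0) = C(-A)^{-1}B + D = -C A^{-1} B + D.
det A = 12, so A^{-1} = (1/12)·adj(A) = [[-1/6, 0], [2/3, -1/2]]
A^{-1} B = [1/6, -1/6]^T
C A^{-1} B = 0
G(0) = D - C A^{-1} B = 0 - (0) = 0

0.0000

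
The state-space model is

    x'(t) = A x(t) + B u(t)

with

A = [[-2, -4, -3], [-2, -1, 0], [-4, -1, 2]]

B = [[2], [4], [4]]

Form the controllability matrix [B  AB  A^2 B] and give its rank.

3

AB = [[-32], [-8], [-4]]
A^2B = [[108], [72], [128]]
Controllability matrix C = [B  AB  A^2B] = [[2, -32, 108], [4, -8, 72], [4, -4, 128]]
det(C) = 2·((-8)·128 - 72·(-4)) - (-32)·(4·128 - 72·4) + 108·(4·(-4) - (-8)·4) = 2·(-736) - (-32)·224 + 108·16 = 7424 ≠ 0, so rank(C) = 3.
rank(C) = 3 = n, so the pair (A, B) is completely controllable.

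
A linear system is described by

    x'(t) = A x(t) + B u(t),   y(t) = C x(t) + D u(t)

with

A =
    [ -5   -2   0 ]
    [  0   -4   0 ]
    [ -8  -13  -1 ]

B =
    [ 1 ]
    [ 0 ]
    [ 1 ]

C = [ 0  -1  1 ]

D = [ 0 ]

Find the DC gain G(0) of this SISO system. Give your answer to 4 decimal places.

-0.6000

G(0) = C(-A)^{-1}B + D = -C A^{-1} B + D.
det A = -20, so A^{-1} = (1/-20)·adj(A) = [[-1/5, 1/10, 0], [0, -1/4, 0], [8/5, 49/20, -1]]
A^{-1} B = [-1/5, 0, 3/5]^T
C A^{-1} B = 3/5
G(0) = D - C A^{-1} B = 0 - (3/5) = -3/5 ≈ -0.6000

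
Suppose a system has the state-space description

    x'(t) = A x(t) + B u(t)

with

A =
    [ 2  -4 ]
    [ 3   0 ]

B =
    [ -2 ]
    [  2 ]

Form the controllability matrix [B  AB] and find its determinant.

36

AB = [[-12], [-6]]
Controllability matrix C = [B  AB] = [[-2, -12], [2, -6]]
det(C) = (-2)·(-6) - (-12)·2 = 12 - (-24) = 36
Since det(C) ≠ 0, rank(C) = 2 and the system is completely controllable.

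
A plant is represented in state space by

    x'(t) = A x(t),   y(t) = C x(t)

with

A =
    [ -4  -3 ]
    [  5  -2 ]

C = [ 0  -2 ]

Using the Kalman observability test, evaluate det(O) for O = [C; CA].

CA = [[-10, 4]]
Observability matrix O = [C; CA] = [[0, -2], [-10, 4]]
det(O) = 0·4 - (-2)·(-10) = 0 - 20 = -20
Since det(O) ≠ 0, rank(O) = 2 and the system is completely observable.

-20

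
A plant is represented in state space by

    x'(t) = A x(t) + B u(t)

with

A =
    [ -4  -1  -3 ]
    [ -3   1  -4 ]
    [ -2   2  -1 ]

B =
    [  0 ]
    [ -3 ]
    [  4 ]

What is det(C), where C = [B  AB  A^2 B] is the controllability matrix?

AB = [[-9], [-19], [-10]]
A^2B = [[85], [48], [-10]]
Controllability matrix C = [B  AB  A^2B] = [[0, -9, 85], [-3, -19, 48], [4, -10, -10]]
Expanding along the first row, det(C) = 0·((-19)·(-10) - 48·(-10)) - (-9)·((-3)·(-10) - 48·4) + 85·((-3)·(-10) - (-19)·4) = 0·670 - (-9)·(-162) + 85·106 = 7552
Since det(C) ≠ 0, rank(C) = 3 and the system is completely controllable.

7552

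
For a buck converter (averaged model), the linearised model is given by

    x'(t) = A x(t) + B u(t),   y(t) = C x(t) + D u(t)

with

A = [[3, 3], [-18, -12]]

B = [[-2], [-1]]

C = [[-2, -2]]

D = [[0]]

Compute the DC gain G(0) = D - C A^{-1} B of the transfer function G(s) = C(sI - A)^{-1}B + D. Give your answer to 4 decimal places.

-1.3333

G(0) = C(-A)^{-1}B + D = -C A^{-1} B + D.
det A = 18, so A^{-1} = (1/18)·adj(A) = [[-2/3, -1/6], [1, 1/6]]
A^{-1} B = [3/2, -13/6]^T
C A^{-1} B = 4/3
G(0) = D - C A^{-1} B = 0 - (4/3) = -4/3 ≈ -1.3333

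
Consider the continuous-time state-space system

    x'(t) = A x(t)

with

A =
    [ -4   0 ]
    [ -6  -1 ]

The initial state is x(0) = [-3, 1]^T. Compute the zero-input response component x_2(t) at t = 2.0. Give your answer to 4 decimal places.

det(sI - A) = s^2 - (tr A)s + det A, with tr A = (-4) + (-1) = -5 and det A = (-4)·(-1) - 0·(-6) = 4 - 0 = 4.
So p(s) = det(sI - A) = s^2 + 5s + 4.
Factor s^2 + 5s + 4: two numbers with sum -5 and product 4 are -1 and -4, so s^2 + 5s + 4 = (s + 1)(s + 4).
Hence p(s) = (s + 1) (s + 4), with roots -4, -1.
The eigenvalues -4, -1 are distinct and real, so A is diagonalisable and x(t) = e^{At} x(0) = V diag(e^{λ_i t}) V^{-1} x(0), where the columns of V are the eigenvectors.
λ = -4: A - (-4)I = [[0, 0], [-6, 3]]. Row 2 gives (-6)·v1 + 3·v2 = 0, so take v_1 = [1, 2]^T.
λ = -1: A - (-1)I = [[-3, 0], [-6, 0]]. Row 1 gives (-3)·v1 + 0·v2 = 0, so take v_2 = [0, -1]^T.
V = [v_1 v_2] = [[1, 0], [2, -1]] has det V = -1, so V^{-1} = adj(V)/det V = [[1, 0], [2, -1]].
Modal coordinates z(0) = V^{-1} x(0): 1·(-3) + 0·1 = -3; 2·(-3) + (-1)·1 = -7; so z(0) = [-3, -7]^T.
x_2(t) = Σ_i (v_i)_2 · z_i(0) · e^{λ_i t} (row 2 of V times the modal terms).
x_2(2.0) = 2·(-3)·e^{-4·2.0} + (-1)·(-7)·e^{-1·2.0} = (-6)·0.000335 + 7·0.135335 = 0.9453.

0.9453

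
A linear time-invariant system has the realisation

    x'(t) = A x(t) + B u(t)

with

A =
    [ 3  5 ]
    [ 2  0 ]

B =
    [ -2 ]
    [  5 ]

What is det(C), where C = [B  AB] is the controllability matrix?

AB = [[19], [-4]]
Controllability matrix C = [B  AB] = [[-2, 19], [5, -4]]
det(C) = (-2)·(-4) - 19·5 = 8 - 95 = -87
Since det(C) ≠ 0, rank(C) = 2 and the system is completely controllable.

-87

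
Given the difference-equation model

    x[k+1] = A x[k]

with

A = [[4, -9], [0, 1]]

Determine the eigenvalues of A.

1, 4

det(zI - A) = z^2 - (tr A)z + det A, with tr A = 4 + 1 = 5 and det A = 4·1 - (-9)·0 = 4 - 0 = 4.
So p(z) = det(zI - A) = z^2 - 5z + 4.
Factor z^2 - 5z + 4: two numbers with sum 5 and product 4 are 4 and 1, so z^2 - 5z + 4 = (z - 4)(z - 1).
Hence p(z) = (z - 4) (z - 1), with roots 1, 4.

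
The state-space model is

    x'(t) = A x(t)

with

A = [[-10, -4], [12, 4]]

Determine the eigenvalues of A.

-4, -2

det(sI - A) = s^2 - (tr A)s + det A, with tr A = (-10) + 4 = -6 and det A = (-10)·4 - (-4)·12 = -40 - (-48) = 8.
So p(s) = det(sI - A) = s^2 + 6s + 8.
Factor s^2 + 6s + 8: two numbers with sum -6 and product 8 are -2 and -4, so s^2 + 6s + 8 = (s + 2)(s + 4).
Hence p(s) = (s + 2) (s + 4), with roots -4, -2.
All eigenvalues have negative real part, so the system is asymptotically stable.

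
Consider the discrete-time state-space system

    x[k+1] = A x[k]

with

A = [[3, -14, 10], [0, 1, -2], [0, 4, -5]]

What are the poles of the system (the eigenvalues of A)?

det(zI - A) = z^3 - (tr A)z^2 + (M11 + M22 + M33)z - det A, where Mii is the 2×2 principal minor of A obtained by deleting row i and column i.
tr A = 3 + 1 + (-5) = -1; M11 = 1·(-5) - (-2)·4 = -5 - (-8) = 3; M22 = 3·(-5) - 10·0 = -15 - 0 = -15; M33 = 3·1 - (-14)·0 = 3 - 0 = 3; sum of minors = -9.
det A = 3·(1·(-5) - (-2)·4) - (-14)·(0·(-5) - (-2)·0) + 10·(0·4 - 1·0) = 3·3 - (-14)·0 + 10·0 = 9.
So p(z) = det(zI - A) = z^3 + z^2 - 9z - 9.
Rational-root test: any integer root divides -9. Testing small divisors, z = -1 works: p(-1) = -1 + 1 + 9 + (-9) = 0, so (z + 1) is a factor.
Dividing, p(z) = (z + 1)(z^2 - 9).
Factor z^2 - 9: two numbers with sum 0 and product -9 are 3 and -3, so z^2 - 9 = (z - 3)(z + 3).
Hence p(z) = (z - 3) (z + 1) (z + 3), with roots -3, -1, 3.

-3, -1, 3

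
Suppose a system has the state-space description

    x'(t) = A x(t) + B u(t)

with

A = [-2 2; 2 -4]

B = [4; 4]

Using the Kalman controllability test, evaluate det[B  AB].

AB = [[0], [-8]]
Controllability matrix C = [B  AB] = [[4, 0], [4, -8]]
det(C) = 4·(-8) - 0·4 = -32 - 0 = -32
Since det(C) ≠ 0, rank(C) = 2 and the system is completely controllable.

-32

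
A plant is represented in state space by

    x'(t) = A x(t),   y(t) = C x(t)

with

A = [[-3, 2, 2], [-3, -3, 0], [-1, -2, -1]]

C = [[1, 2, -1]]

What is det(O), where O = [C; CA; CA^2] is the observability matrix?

CA = [[-8, -2, 3]]
CA^2 = [[27, -16, -19]]
Observability matrix O = [C; CA; CA^2] = [[1, 2, -1], [-8, -2, 3], [27, -16, -19]]
Expanding along the first row, det(O) = 1·((-2)·(-19) - 3·(-16)) - 2·((-8)·(-19) - 3·27) + (-1)·((-8)·(-16) - (-2)·27) = 1·86 - 2·71 + (-1)·182 = -238
Since det(O) ≠ 0, rank(O) = 3 and the system is completely observable.

-238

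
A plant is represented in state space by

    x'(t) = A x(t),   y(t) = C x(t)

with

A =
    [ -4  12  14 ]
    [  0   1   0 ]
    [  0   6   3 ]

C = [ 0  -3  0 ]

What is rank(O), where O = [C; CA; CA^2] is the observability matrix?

CA = [[0, -3, 0]]
CA^2 = [[0, -3, 0]]
Observability matrix O = [C; CA; CA^2] = [[0, -3, 0], [0, -3, 0], [0, -3, 0]]
Every row of O is a scalar multiple of row 1 = [0, -3, 0] (multipliers 1, 1, 1), so the rows span a one-dimensional space.
O ≠ 0, hence rank(O) = 1.
rank(O) = 1 < n = 3, so the pair (A, C) is not completely observable.

1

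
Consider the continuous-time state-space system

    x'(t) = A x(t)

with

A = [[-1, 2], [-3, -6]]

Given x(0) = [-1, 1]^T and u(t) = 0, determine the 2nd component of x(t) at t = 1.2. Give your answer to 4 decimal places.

0.0273

det(sI - A) = s^2 - (tr A)s + det A, with tr A = (-1) + (-6) = -7 and det A = (-1)·(-6) - 2·(-3) = 6 - (-6) = 12.
So p(s) = det(sI - A) = s^2 + 7s + 12.
Factor s^2 + 7s + 12: two numbers with sum -7 and product 12 are -3 and -4, so s^2 + 7s + 12 = (s + 3)(s + 4).
Hence p(s) = (s + 3) (s + 4), with roots -4, -3.
The eigenvalues -4, -3 are distinct and real, so A is diagonalisable and x(t) = e^{At} x(0) = V diag(e^{λ_i t}) V^{-1} x(0), where the columns of V are the eigenvectors.
λ = -4: A - (-4)I = [[3, 2], [-3, -2]]. Row 1 gives 3·v1 + 2·v2 = 0, so take v_1 = [-2, 3]^T.
λ = -3: A - (-3)I = [[2, 2], [-3, -3]]. Row 1 gives 2·v1 + 2·v2 = 0, so take v_2 = [1, -1]^T.
V = [v_1 v_2] = [[-2, 1], [3, -1]] has det V = -1, so V^{-1} = adj(V)/det V = [[1, 1], [3, 2]].
Modal coordinates z(0) = V^{-1} x(0): 1·(-1) + 1·1 = 0; 3·(-1) + 2·1 = -1; so z(0) = [0, -1]^T.
x_2(t) = Σ_i (v_i)_2 · z_i(0) · e^{λ_i t} (row 2 of V times the modal terms).
x_2(1.2) = 3·0·e^{-4·1.2} + (-1)·(-1)·e^{-3·1.2} = 0·0.008230 + 1·0.027324 = 0.0273.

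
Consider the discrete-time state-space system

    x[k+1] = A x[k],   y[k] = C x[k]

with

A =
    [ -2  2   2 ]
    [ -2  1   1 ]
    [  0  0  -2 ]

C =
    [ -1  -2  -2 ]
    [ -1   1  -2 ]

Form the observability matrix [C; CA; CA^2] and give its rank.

3

CA = [[6, -4, 0], [0, -1, 3]]
CA^2 = [[-4, 8, 8], [2, -1, -7]]
Observability matrix O = [C; CA; CA^2] = [[-1, -2, -2], [-1, 1, -2], [6, -4, 0], [0, -1, 3], [-4, 8, 8], [2, -1, -7]]
Take the 3×3 submatrix of O formed by rows 1, 2, 3: [[-1, -2, -2], [-1, 1, -2], [6, -4, 0]]. Its determinant is (-1)·(1·0 - (-2)·(-4)) - (-2)·((-1)·0 - (-2)·6) + (-2)·((-1)·(-4) - 1·6) = (-1)·(-8) - (-2)·12 + (-2)·(-2) = 36 ≠ 0.
So rank(O) ≥ 3; since O has 3 columns, rank(O) = 3.
rank(O) = 3 = n, so the pair (A, C) is completely observable.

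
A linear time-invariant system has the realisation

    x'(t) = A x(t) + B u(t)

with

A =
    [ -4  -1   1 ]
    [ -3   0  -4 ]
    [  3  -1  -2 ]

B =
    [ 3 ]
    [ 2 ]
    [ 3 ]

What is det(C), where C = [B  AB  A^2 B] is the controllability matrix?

3820

AB = [[-11], [-21], [1]]
A^2B = [[66], [29], [-14]]
Controllability matrix C = [B  AB  A^2B] = [[3, -11, 66], [2, -21, 29], [3, 1, -14]]
Expanding along the first row, det(C) = 3·((-21)·(-14) - 29·1) - (-11)·(2·(-14) - 29·3) + 66·(2·1 - (-21)·3) = 3·265 - (-11)·(-115) + 66·65 = 3820
Since det(C) ≠ 0, rank(C) = 3 and the system is completely controllable.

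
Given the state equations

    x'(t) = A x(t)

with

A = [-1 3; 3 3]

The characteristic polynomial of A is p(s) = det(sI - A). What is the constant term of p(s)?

-12

For a 2×2 matrix, det(sI - A) = s^2 - (tr A)s + det A.
tr A = 2, det A = -12.
So p(s) = s^2 - 2s - 12.
The constant term is -12.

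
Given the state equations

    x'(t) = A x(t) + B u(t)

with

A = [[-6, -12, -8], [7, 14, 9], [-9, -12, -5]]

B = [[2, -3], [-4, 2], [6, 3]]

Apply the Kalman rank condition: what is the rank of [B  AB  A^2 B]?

AB = [[-12, -30], [12, 34], [0, -12]]
A^2B = [[-72, -132], [84, 158], [-36, -78]]
Controllability matrix C = [B  AB  A^2B] = [[2, -3, -12, -30, -72, -132], [-4, 2, 12, 34, 84, 158], [6, 3, 0, -12, -36, -78]]
The rows r1, r2, r3 of C are linearly dependent: 3·r1 + 3·r2 + r3 = 0 (check each entry), so rank(C) ≤ 2.
The 2×2 minor from rows 1, 2, columns 1, 2 is 2·2 - (-3)·(-4) = 4 - 12 = -8 ≠ 0, so rank(C) = 2.
rank(C) = 2 < n = 3, so the pair (A, B) is not completely controllable.

2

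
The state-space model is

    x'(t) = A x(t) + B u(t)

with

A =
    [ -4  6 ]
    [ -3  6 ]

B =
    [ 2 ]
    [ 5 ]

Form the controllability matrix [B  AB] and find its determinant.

AB = [[22], [24]]
Controllability matrix C = [B  AB] = [[2, 22], [5, 24]]
det(C) = 2·24 - 22·5 = 48 - 110 = -62
Since det(C) ≠ 0, rank(C) = 2 and the system is completely controllable.

-62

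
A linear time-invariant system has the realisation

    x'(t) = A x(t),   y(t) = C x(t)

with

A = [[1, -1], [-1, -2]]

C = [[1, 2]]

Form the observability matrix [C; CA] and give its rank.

2

CA = [[-1, -5]]
Observability matrix O = [C; CA] = [[1, 2], [-1, -5]]
det(O) = 1·(-5) - 2·(-1) = -5 - (-2) = -3 ≠ 0, so rank(O) = 2.
rank(O) = 2 = n, so the pair (A, C) is completely observable.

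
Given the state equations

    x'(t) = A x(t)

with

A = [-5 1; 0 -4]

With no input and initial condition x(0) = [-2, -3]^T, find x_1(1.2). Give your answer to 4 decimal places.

-0.0222

det(sI - A) = s^2 - (tr A)s + det A, with tr A = (-5) + (-4) = -9 and det A = (-5)·(-4) - 1·0 = 20 - 0 = 20.
So p(s) = det(sI - A) = s^2 + 9s + 20.
Factor s^2 + 9s + 20: two numbers with sum -9 and product 20 are -4 and -5, so s^2 + 9s + 20 = (s + 4)(s + 5).
Hence p(s) = (s + 4) (s + 5), with roots -5, -4.
The eigenvalues -5, -4 are distinct and real, so A is diagonalisable and x(t) = e^{At} x(0) = V diag(e^{λ_i t}) V^{-1} x(0), where the columns of V are the eigenvectors.
λ = -5: A - (-5)I = [[0, 1], [0, 1]]. Row 1 gives 0·v1 + 1·v2 = 0, so take v_1 = [-1, 0]^T.
λ = -4: A - (-4)I = [[-1, 1], [0, 0]]. Row 1 gives (-1)·v1 + 1·v2 = 0, so take v_2 = [-1, -1]^T.
V = [v_1 v_2] = [[-1, -1], [0, -1]] has det V = 1, so V^{-1} = adj(V)/det V = [[-1, 1], [0, -1]].
Modal coordinates z(0) = V^{-1} x(0): (-1)·(-2) + 1·(-3) = -1; 0·(-2) + (-1)·(-3) = 3; so z(0) = [-1, 3]^T.
x_1(t) = Σ_i (v_i)_1 · z_i(0) · e^{λ_i t} (row 1 of V times the modal terms).
x_1(1.2) = (-1)·(-1)·e^{-5·1.2} + (-1)·3·e^{-4·1.2} = 1·0.002479 + (-3)·0.008230 = -0.0222.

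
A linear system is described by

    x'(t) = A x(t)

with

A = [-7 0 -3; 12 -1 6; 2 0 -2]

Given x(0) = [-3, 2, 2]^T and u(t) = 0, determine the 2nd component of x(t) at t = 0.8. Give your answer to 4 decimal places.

-1.6874

det(sI - A) = s^3 - (tr A)s^2 + (M11 + M22 + M33)s - det A, where Mii is the 2×2 principal minor of A obtained by deleting row i and column i.
tr A = (-7) + (-1) + (-2) = -10; M11 = (-1)·(-2) - 6·0 = 2 - 0 = 2; M22 = (-7)·(-2) - (-3)·2 = 14 - (-6) = 20; M33 = (-7)·(-1) - 0·12 = 7 - 0 = 7; sum of minors = 29.
det A = (-7)·((-1)·(-2) - 6·0) - 0·(12·(-2) - 6·2) + (-3)·(12·0 - (-1)·2) = (-7)·2 - 0·(-36) + (-3)·2 = -20.
So p(s) = det(sI - A) = s^3 + 10s^2 + 29s + 20.
Rational-root test: any integer root divides 20. Testing small divisors, s = -1 works: p(-1) = -1 + 10 + (-29) + 20 = 0, so (s + 1) is a factor.
Dividing, p(s) = (s + 1)(s^2 + 9s + 20).
Factor s^2 + 9s + 20: two numbers with sum -9 and product 20 are -4 and -5, so s^2 + 9s + 20 = (s + 4)(s + 5).
Hence p(s) = (s + 1) (s + 4) (s + 5), with roots -5, -4, -1.
The eigenvalues -5, -4, -1 are distinct and real, so A is diagonalisable and x(t) = e^{At} x(0) = V diag(e^{λ_i t}) V^{-1} x(0), where the columns of V are the eigenvectors.
λ = -5: A - (-5)I = [[-2, 0, -3], [12, 4, 6], [2, 0, 3]]. v must be orthogonal to every row; (row 1) × (row 2) = [12, -24, -8], so take v_1 = [3, -6, -2]^T.
λ = -4: A - (-4)I = [[-3, 0, -3], [12, 3, 6], [2, 0, 2]]. v must be orthogonal to every row; (row 1) × (row 2) = [9, -18, -9], so take v_2 = [1, -2, -1]^T.
λ = -1: A - (-1)I = [[-6, 0, -3], [12, 0, 6], [2, 0, -1]]. v must be orthogonal to every row; (row 1) × (row 3) = [0, -12, 0], so take v_3 = [0, 1, 0]^T.
V = [v_1 v_2 v_3] = [[3, 1, 0], [-6, -2, 1], [-2, -1, 0]] has det V = 1, so V^{-1} = adj(V)/det V = [[1, 0, 1], [-2, 0, -3], [2, 1, 0]].
Modal coordinates z(0) = V^{-1} x(0): 1·(-3) + 0·2 + 1·2 = -1; (-2)·(-3) + 0·2 + (-3)·2 = 0; 2·(-3) + 1·2 + 0·2 = -4; so z(0) = [-1, 0, -4]^T.
x_2(t) = Σ_i (v_i)_2 · z_i(0) · e^{λ_i t} (row 2 of V times the modal terms).
x_2(0.8) = (-6)·(-1)·e^{-5·0.8} + (-2)·0·e^{-4·0.8} + 1·(-4)·e^{-1·0.8} = 6·0.018316 + 0·0.040762 + (-4)·0.449329 = -1.6874.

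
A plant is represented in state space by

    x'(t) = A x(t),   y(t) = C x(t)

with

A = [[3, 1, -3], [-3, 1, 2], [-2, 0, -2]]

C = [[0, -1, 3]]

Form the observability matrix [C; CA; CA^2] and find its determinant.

CA = [[-3, -1, -8]]
CA^2 = [[10, -4, 23]]
Observability matrix O = [C; CA; CA^2] = [[0, -1, 3], [-3, -1, -8], [10, -4, 23]]
Expanding along the first row, det(O) = 0·((-1)·23 - (-8)·(-4)) - (-1)·((-3)·23 - (-8)·10) + 3·((-3)·(-4) - (-1)·10) = 0·(-55) - (-1)·11 + 3·22 = 77
Since det(O) ≠ 0, rank(O) = 3 and the system is completely observable.

77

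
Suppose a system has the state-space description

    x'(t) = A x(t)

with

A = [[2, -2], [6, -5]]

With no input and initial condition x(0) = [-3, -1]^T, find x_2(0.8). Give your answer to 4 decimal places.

-3.9134

det(sI - A) = s^2 - (tr A)s + det A, with tr A = 2 + (-5) = -3 and det A = 2·(-5) - (-2)·6 = -10 - (-12) = 2.
So p(s) = det(sI - A) = s^2 + 3s + 2.
Factor s^2 + 3s + 2: two numbers with sum -3 and product 2 are -1 and -2, so s^2 + 3s + 2 = (s + 1)(s + 2).
Hence p(s) = (s + 1) (s + 2), with roots -2, -1.
The eigenvalues -2, -1 are distinct and real, so A is diagonalisable and x(t) = e^{At} x(0) = V diag(e^{λ_i t}) V^{-1} x(0), where the columns of V are the eigenvectors.
λ = -2: A - (-2)I = [[4, -2], [6, -3]]. Row 1 gives 4·v1 + (-2)·v2 = 0, so take v_1 = [1, 2]^T.
λ = -1: A - (-1)I = [[3, -2], [6, -4]]. Row 1 gives 3·v1 + (-2)·v2 = 0, so take v_2 = [-2, -3]^T.
V = [v_1 v_2] = [[1, -2], [2, -3]] has det V = 1, so V^{-1} = adj(V)/det V = [[-3, 2], [-2, 1]].
Modal coordinates z(0) = V^{-1} x(0): (-3)·(-3) + 2·(-1) = 7; (-2)·(-3) + 1·(-1) = 5; so z(0) = [7, 5]^T.
x_2(t) = Σ_i (v_i)_2 · z_i(0) · e^{λ_i t} (row 2 of V times the modal terms).
x_2(0.8) = 2·7·e^{-2·0.8} + (-3)·5·e^{-1·0.8} = 14·0.201897 + (-15)·0.449329 = -3.9134.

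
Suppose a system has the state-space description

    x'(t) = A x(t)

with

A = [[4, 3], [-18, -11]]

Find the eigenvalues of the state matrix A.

-5, -2

det(sI - A) = s^2 - (tr A)s + det A, with tr A = 4 + (-11) = -7 and det A = 4·(-11) - 3·(-18) = -44 - (-54) = 10.
So p(s) = det(sI - A) = s^2 + 7s + 10.
Factor s^2 + 7s + 10: two numbers with sum -7 and product 10 are -2 and -5, so s^2 + 7s + 10 = (s + 2)(s + 5).
Hence p(s) = (s + 2) (s + 5), with roots -5, -2.
All eigenvalues have negative real part, so the system is asymptotically stable.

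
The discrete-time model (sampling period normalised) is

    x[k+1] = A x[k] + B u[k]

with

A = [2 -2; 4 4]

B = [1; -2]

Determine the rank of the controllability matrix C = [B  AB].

AB = [[6], [-4]]
Controllability matrix C = [B  AB] = [[1, 6], [-2, -4]]
det(C) = 1·(-4) - 6·(-2) = -4 - (-12) = 8 ≠ 0, so rank(C) = 2.
rank(C) = 2 = n, so the pair (A, B) is completely controllable.

2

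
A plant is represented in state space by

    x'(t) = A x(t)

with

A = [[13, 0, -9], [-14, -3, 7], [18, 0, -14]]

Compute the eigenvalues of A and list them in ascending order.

det(sI - A) = s^3 - (tr A)s^2 + (M11 + M22 + M33)s - det A, where Mii is the 2×2 principal minor of A obtained by deleting row i and column i.
tr A = 13 + (-3) + (-14) = -4; M11 = (-3)·(-14) - 7·0 = 42 - 0 = 42; M22 = 13·(-14) - (-9)·18 = -182 - (-162) = -20; M33 = 13·(-3) - 0·(-14) = -39 - 0 = -39; sum of minors = -17.
det A = 13·((-3)·(-14) - 7·0) - 0·((-14)·(-14) - 7·18) + (-9)·((-14)·0 - (-3)·18) = 13·42 - 0·70 + (-9)·54 = 60.
So p(s) = det(sI - A) = s^3 + 4s^2 - 17s - 60.
Rational-root test: any integer root divides -60. Testing small divisors, s = -3 works: p(-3) = -27 + 36 + 51 + (-60) = 0, so (s + 3) is a factor.
Dividing, p(s) = (s + 3)(s^2 + s - 20).
Factor s^2 + s - 20: two numbers with sum -1 and product -20 are 4 and -5, so s^2 + s - 20 = (s - 4)(s + 5).
Hence p(s) = (s - 4) (s + 3) (s + 5), with roots -5, -3, 4.
At least one eigenvalue has non-negative real part, so the system is not asymptotically stable.

-5, -3, 4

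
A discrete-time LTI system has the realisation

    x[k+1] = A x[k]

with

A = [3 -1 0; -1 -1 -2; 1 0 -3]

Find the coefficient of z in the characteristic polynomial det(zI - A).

Expand det(zI - A) for the 3×3 matrix.
p(z) = z^3 + z^2 - 10z - 14.
(Check: constant term = det(-A) = (-1)^3 det A = -14; coefficient of z^2 = -tr A = 1.)
The coefficient of z is -10.

-10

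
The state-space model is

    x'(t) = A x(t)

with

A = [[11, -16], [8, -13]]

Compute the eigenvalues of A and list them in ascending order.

det(sI - A) = s^2 - (tr A)s + det A, with tr A = 11 + (-13) = -2 and det A = 11·(-13) - (-16)·8 = -143 - (-128) = -15.
So p(s) = det(sI - A) = s^2 + 2s - 15.
Factor s^2 + 2s - 15: two numbers with sum -2 and product -15 are 3 and -5, so s^2 + 2s - 15 = (s - 3)(s + 5).
Hence p(s) = (s - 3) (s + 5), with roots -5, 3.
At least one eigenvalue has non-negative real part, so the system is not asymptotically stable.

-5, 3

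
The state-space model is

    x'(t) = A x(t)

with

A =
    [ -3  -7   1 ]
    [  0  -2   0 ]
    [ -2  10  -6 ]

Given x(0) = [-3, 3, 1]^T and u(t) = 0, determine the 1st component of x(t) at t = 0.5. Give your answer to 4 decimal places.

det(sI - A) = s^3 - (tr A)s^2 + (M11 + M22 + M33)s - det A, where Mii is the 2×2 principal minor of A obtained by deleting row i and column i.
tr A = (-3) + (-2) + (-6) = -11; M11 = (-2)·(-6) - 0·10 = 12 - 0 = 12; M22 = (-3)·(-6) - 1·(-2) = 18 - (-2) = 20; M33 = (-3)·(-2) - (-7)·0 = 6 - 0 = 6; sum of minors = 38.
det A = (-3)·((-2)·(-6) - 0·10) - (-7)·(0·(-6) - 0·(-2)) + 1·(0·10 - (-2)·(-2)) = (-3)·12 - (-7)·0 + 1·(-4) = -40.
So p(s) = det(sI - A) = s^3 + 11s^2 + 38s + 40.
Rational-root test: any integer root divides 40. Testing small divisors, s = -2 works: p(-2) = -8 + 44 + (-76) + 40 = 0, so (s + 2) is a factor.
Dividing, p(s) = (s + 2)(s^2 + 9s + 20).
Factor s^2 + 9s + 20: two numbers with sum -9 and product 20 are -4 and -5, so s^2 + 9s + 20 = (s + 4)(s + 5).
Hence p(s) = (s + 2) (s + 4) (s + 5), with roots -5, -4, -2.
The eigenvalues -5, -4, -2 are distinct and real, so A is diagonalisable and x(t) = e^{At} x(0) = V diag(e^{λ_i t}) V^{-1} x(0), where the columns of V are the eigenvectors.
λ = -5: A - (-5)I = [[2, -7, 1], [0, 3, 0], [-2, 10, -1]]. v must be orthogonal to every row; (row 1) × (row 2) = [-3, 0, 6], so take v_1 = [1, 0, -2]^T.
λ = -4: A - (-4)I = [[1, -7, 1], [0, 2, 0], [-2, 10, -2]]. v must be orthogonal to every row; (row 1) × (row 2) = [-2, 0, 2], so take v_2 = [1, 0, -1]^T.
λ = -2: A - (-2)I = [[-1, -7, 1], [0, 0, 0], [-2, 10, -4]]. v must be orthogonal to every row; (row 1) × (row 3) = [18, -6, -24], so take v_3 = [-3, 1, 4]^T.
V = [v_1 v_2 v_3] = [[1, 1, -3], [0, 0, 1], [-2, -1, 4]] has det V = -1, so V^{-1} = adj(V)/det V = [[-1, 1, -1], [2, 2, 1], [0, 1, 0]].
Modal coordinates z(0) = V^{-1} x(0): (-1)·(-3) + 1·3 + (-1)·1 = 5; 2·(-3) + 2·3 + 1·1 = 1; 0·(-3) + 1·3 + 0·1 = 3; so z(0) = [5, 1, 3]^T.
x_1(t) = Σ_i (v_i)_1 · z_i(0) · e^{λ_i t} (row 1 of V times the modal terms).
x_1(0.5) = 1·5·e^{-5·0.5} + 1·1·e^{-4·0.5} + (-3)·3·e^{-2·0.5} = 5·0.082085 + 1·0.135335 + (-9)·0.367879 = -2.7652.

-2.7652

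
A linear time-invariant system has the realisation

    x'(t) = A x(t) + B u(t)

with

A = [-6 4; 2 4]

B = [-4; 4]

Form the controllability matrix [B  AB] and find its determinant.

-192

AB = [[40], [8]]
Controllability matrix C = [B  AB] = [[-4, 40], [4, 8]]
det(C) = (-4)·8 - 40·4 = -32 - 160 = -192
Since det(C) ≠ 0, rank(C) = 2 and the system is completely controllable.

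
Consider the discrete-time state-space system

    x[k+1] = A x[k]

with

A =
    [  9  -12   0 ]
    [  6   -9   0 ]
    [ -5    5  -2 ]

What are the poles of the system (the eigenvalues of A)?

-3, -2, 3

det(zI - A) = z^3 - (tr A)z^2 + (M11 + M22 + M33)z - det A, where Mii is the 2×2 principal minor of A obtained by deleting row i and column i.
tr A = 9 + (-9) + (-2) = -2; M11 = (-9)·(-2) - 0·5 = 18 - 0 = 18; M22 = 9·(-2) - 0·(-5) = -18 - 0 = -18; M33 = 9·(-9) - (-12)·6 = -81 - (-72) = -9; sum of minors = -9.
det A = 9·((-9)·(-2) - 0·5) - (-12)·(6·(-2) - 0·(-5)) + 0·(6·5 - (-9)·(-5)) = 9·18 - (-12)·(-12) + 0·(-15) = 18.
So p(z) = det(zI - A) = z^3 + 2z^2 - 9z - 18.
Rational-root test: any integer root divides -18. Testing small divisors, z = -2 works: p(-2) = -8 + 8 + 18 + (-18) = 0, so (z + 2) is a factor.
Dividing, p(z) = (z + 2)(z^2 - 9).
Factor z^2 - 9: two numbers with sum 0 and product -9 are 3 and -3, so z^2 - 9 = (z - 3)(z + 3).
Hence p(z) = (z - 3) (z + 2) (z + 3), with roots -3, -2, 3.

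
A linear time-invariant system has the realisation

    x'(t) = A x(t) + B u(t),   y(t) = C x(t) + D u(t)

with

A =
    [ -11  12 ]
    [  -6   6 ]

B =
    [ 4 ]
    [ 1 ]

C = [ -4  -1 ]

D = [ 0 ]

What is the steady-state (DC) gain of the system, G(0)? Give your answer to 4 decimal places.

10.1667

G(0) = C(-A)^{-1}B + D = -C A^{-1} B + D.
det A = 6, so A^{-1} = (1/6)·adj(A) = [[1, -2], [1, -11/6]]
A^{-1} B = [2, 13/6]^T
C A^{-1} B = -61/6
G(0) = D - C A^{-1} B = 0 - (-61/6) = 61/6 ≈ 10.1667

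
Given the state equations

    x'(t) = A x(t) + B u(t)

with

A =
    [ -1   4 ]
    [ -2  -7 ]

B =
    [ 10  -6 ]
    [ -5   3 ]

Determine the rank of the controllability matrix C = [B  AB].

AB = [[-30, 18], [15, -9]]
Controllability matrix C = [B  AB] = [[10, -6, -30, 18], [-5, 3, 15, -9]]
Every column of C is a scalar multiple of column 1 = [10, -5] (multipliers 1, -3/5, -3, 9/5), so the columns span a one-dimensional space.
C ≠ 0, hence rank(C) = 1.
rank(C) = 1 < n = 2, so the pair (A, B) is not completely controllable.

1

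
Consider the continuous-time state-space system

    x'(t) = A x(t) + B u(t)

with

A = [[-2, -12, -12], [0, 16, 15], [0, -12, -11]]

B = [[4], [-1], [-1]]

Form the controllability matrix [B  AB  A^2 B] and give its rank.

AB = [[16], [-31], [23]]
A^2B = [[64], [-151], [119]]
Controllability matrix C = [B  AB  A^2B] = [[4, 16, 64], [-1, -31, -151], [-1, 23, 119]]
The rows r1, r2, r3 of C are linearly dependent: r1 + 2·r2 + 2·r3 = 0 (check each entry), so rank(C) ≤ 2.
The 2×2 minor from rows 1, 2, columns 1, 2 is 4·(-31) - 16·(-1) = -124 - (-16) = -108 ≠ 0, so rank(C) = 2.
rank(C) = 2 < n = 3, so the pair (A, B) is not completely controllable.

2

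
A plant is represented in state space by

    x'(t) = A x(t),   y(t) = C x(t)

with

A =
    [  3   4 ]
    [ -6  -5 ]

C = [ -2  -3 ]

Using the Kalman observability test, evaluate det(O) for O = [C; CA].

CA = [[12, 7]]
Observability matrix O = [C; CA] = [[-2, -3], [12, 7]]
det(O) = (-2)·7 - (-3)·12 = -14 - (-36) = 22
Since det(O) ≠ 0, rank(O) = 2 and the system is completely observable.

22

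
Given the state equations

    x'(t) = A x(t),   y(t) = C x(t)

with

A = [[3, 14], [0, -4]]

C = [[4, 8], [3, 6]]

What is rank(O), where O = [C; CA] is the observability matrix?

CA = [[12, 24], [9, 18]]
Observability matrix O = [C; CA] = [[4, 8], [3, 6], [12, 24], [9, 18]]
Every row of O is a scalar multiple of row 1 = [4, 8] (multipliers 1, 3/4, 3, 9/4), so the rows span a one-dimensional space.
O ≠ 0, hence rank(O) = 1.
rank(O) = 1 < n = 2, so the pair (A, C) is not completely observable.

1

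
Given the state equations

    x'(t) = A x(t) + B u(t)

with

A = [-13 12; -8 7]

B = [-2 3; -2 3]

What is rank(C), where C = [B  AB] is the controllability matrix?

AB = [[2, -3], [2, -3]]
Controllability matrix C = [B  AB] = [[-2, 3, 2, -3], [-2, 3, 2, -3]]
Every column of C is a scalar multiple of column 1 = [-2, -2] (multipliers 1, -3/2, -1, 3/2), so the columns span a one-dimensional space.
C ≠ 0, hence rank(C) = 1.
rank(C) = 1 < n = 2, so the pair (A, B) is not completely controllable.

1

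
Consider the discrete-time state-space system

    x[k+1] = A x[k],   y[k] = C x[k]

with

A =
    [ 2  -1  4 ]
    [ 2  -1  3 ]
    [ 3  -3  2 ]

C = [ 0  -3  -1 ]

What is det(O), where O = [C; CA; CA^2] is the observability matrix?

-117

CA = [[-9, 6, -11]]
CA^2 = [[-39, 36, -40]]
Observability matrix O = [C; CA; CA^2] = [[0, -3, -1], [-9, 6, -11], [-39, 36, -40]]
Expanding along the first row, det(O) = 0·(6·(-40) - (-11)·36) - (-3)·((-9)·(-40) - (-11)·(-39)) + (-1)·((-9)·36 - 6·(-39)) = 0·156 - (-3)·(-69) + (-1)·(-90) = -117
Since det(O) ≠ 0, rank(O) = 3 and the system is completely observable.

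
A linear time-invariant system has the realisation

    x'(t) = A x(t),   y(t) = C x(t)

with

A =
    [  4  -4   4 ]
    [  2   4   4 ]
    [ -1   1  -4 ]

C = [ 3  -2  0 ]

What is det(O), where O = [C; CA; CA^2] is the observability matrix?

CA = [[8, -20, 4]]
CA^2 = [[-12, -108, -64]]
Observability matrix O = [C; CA; CA^2] = [[3, -2, 0], [8, -20, 4], [-12, -108, -64]]
Expanding along the first row, det(O) = 3·((-20)·(-64) - 4·(-108)) - (-2)·(8·(-64) - 4·(-12)) + 0·(8·(-108) - (-20)·(-12)) = 3·1712 - (-2)·(-464) + 0·(-1104) = 4208
Since det(O) ≠ 0, rank(O) = 3 and the system is completely observable.

4208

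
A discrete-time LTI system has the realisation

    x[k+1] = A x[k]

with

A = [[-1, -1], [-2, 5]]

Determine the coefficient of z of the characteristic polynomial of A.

For a 2×2 matrix, det(zI - A) = z^2 - (tr A)z + det A.
tr A = 4, det A = -7.
So p(z) = z^2 - 4z - 7.
The coefficient of z is -4.

-4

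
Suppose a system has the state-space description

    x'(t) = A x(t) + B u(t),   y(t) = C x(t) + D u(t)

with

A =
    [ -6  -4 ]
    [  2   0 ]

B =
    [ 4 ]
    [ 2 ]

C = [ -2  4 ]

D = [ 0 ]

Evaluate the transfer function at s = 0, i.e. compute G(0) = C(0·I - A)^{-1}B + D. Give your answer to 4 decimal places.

12.0000

G(0) = C(-A)^{-1}B + D = -C A^{-1} B + D.
det A = 8, so A^{-1} = (1/8)·adj(A) = [[0, 1/2], [-1/4, -3/4]]
A^{-1} B = [1, -5/2]^T
C A^{-1} B = -12
G(0) = D - C A^{-1} B = 0 - (-12) = 12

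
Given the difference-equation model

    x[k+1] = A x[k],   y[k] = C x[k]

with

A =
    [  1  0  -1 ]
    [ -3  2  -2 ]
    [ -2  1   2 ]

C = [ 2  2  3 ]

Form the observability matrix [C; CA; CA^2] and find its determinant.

CA = [[-10, 7, 0]]
CA^2 = [[-31, 14, -4]]
Observability matrix O = [C; CA; CA^2] = [[2, 2, 3], [-10, 7, 0], [-31, 14, -4]]
Expanding along the first row, det(O) = 2·(7·(-4) - 0·14) - 2·((-10)·(-4) - 0·(-31)) + 3·((-10)·14 - 7·(-31)) = 2·(-28) - 2·40 + 3·77 = 95
Since det(O) ≠ 0, rank(O) = 3 and the system is completely observable.

95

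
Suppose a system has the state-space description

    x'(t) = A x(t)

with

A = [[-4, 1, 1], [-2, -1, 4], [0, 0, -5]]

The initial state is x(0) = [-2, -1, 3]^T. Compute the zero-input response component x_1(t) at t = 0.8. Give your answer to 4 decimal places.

det(sI - A) = s^3 - (tr A)s^2 + (M11 + M22 + M33)s - det A, where Mii is the 2×2 principal minor of A obtained by deleting row i and column i.
tr A = (-4) + (-1) + (-5) = -10; M11 = (-1)·(-5) - 4·0 = 5 - 0 = 5; M22 = (-4)·(-5) - 1·0 = 20 - 0 = 20; M33 = (-4)·(-1) - 1·(-2) = 4 - (-2) = 6; sum of minors = 31.
det A = (-4)·((-1)·(-5) - 4·0) - 1·((-2)·(-5) - 4·0) + 1·((-2)·0 - (-1)·0) = (-4)·5 - 1·10 + 1·0 = -30.
So p(s) = det(sI - A) = s^3 + 10s^2 + 31s + 30.
Rational-root test: any integer root divides 30. Testing small divisors, s = -2 works: p(-2) = -8 + 40 + (-62) + 30 = 0, so (s + 2) is a factor.
Dividing, p(s) = (s + 2)(s^2 + 8s + 15).
Factor s^2 + 8s + 15: two numbers with sum -8 and product 15 are -3 and -5, so s^2 + 8s + 15 = (s + 3)(s + 5).
Hence p(s) = (s + 2) (s + 3) (s + 5), with roots -5, -3, -2.
The eigenvalues -5, -3, -2 are distinct and real, so A is diagonalisable and x(t) = e^{At} x(0) = V diag(e^{λ_i t}) V^{-1} x(0), where the columns of V are the eigenvectors.
λ = -5: A - (-5)I = [[1, 1, 1], [-2, 4, 4], [0, 0, 0]]. v must be orthogonal to every row; (row 1) × (row 2) = [0, -6, 6], so take v_1 = [0, -1, 1]^T.
λ = -3: A - (-3)I = [[-1, 1, 1], [-2, 2, 4], [0, 0, -2]]. v must be orthogonal to every row; (row 1) × (row 2) = [2, 2, 0], so take v_2 = [-1, -1, 0]^T.
λ = -2: A - (-2)I = [[-2, 1, 1], [-2, 1, 4], [0, 0, -3]]. v must be orthogonal to every row; (row 1) × (row 2) = [3, 6, 0], so take v_3 = [1, 2, 0]^T.
V = [v_1 v_2 v_3] = [[0, -1, 1], [-1, -1, 2], [1, 0, 0]] has det V = -1, so V^{-1} = adj(V)/det V = [[0, 0, 1], [-2, 1, 1], [-1, 1, 1]].
Modal coordinates z(0) = V^{-1} x(0): 0·(-2) + 0·(-1) + 1·3 = 3; (-2)·(-2) + 1·(-1) + 1·3 = 6; (-1)·(-2) + 1·(-1) + 1·3 = 4; so z(0) = [3, 6, 4]^T.
x_1(t) = Σ_i (v_i)_1 · z_i(0) · e^{λ_i t} (row 1 of V times the modal terms).
x_1(0.8) = 0·3·e^{-5·0.8} + (-1)·6·e^{-3·0.8} + 1·4·e^{-2·0.8} = 0·0.018316 + (-6)·0.090718 + 4·0.201897 = 0.2633.

0.2633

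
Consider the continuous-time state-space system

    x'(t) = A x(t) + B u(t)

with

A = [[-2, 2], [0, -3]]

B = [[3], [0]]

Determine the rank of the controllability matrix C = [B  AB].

AB = [[-6], [0]]
Controllability matrix C = [B  AB] = [[3, -6], [0, 0]]
Every column of C is a scalar multiple of column 1 = [3, 0] (multipliers 1, -2), so the columns span a one-dimensional space.
C ≠ 0, hence rank(C) = 1.
rank(C) = 1 < n = 2, so the pair (A, B) is not completely controllable.

1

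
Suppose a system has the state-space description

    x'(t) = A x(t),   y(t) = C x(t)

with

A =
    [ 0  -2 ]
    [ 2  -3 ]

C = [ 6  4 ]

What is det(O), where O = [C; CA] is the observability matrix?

-176

CA = [[8, -24]]
Observability matrix O = [C; CA] = [[6, 4], [8, -24]]
det(O) = 6·(-24) - 4·8 = -144 - 32 = -176
Since det(O) ≠ 0, rank(O) = 2 and the system is completely observable.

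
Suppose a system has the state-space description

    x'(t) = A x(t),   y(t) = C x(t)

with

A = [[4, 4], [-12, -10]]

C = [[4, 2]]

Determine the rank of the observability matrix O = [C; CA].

1

CA = [[-8, -4]]
Observability matrix O = [C; CA] = [[4, 2], [-8, -4]]
Every row of O is a scalar multiple of row 1 = [4, 2] (multipliers 1, -2), so the rows span a one-dimensional space.
O ≠ 0, hence rank(O) = 1.
rank(O) = 1 < n = 2, so the pair (A, C) is not completely observable.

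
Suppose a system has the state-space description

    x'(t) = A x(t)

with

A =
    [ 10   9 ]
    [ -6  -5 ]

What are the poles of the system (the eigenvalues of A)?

1, 4

det(sI - A) = s^2 - (tr A)s + det A, with tr A = 10 + (-5) = 5 and det A = 10·(-5) - 9·(-6) = -50 - (-54) = 4.
So p(s) = det(sI - A) = s^2 - 5s + 4.
Factor s^2 - 5s + 4: two numbers with sum 5 and product 4 are 4 and 1, so s^2 - 5s + 4 = (s - 4)(s - 1).
Hence p(s) = (s - 4) (s - 1), with roots 1, 4.
At least one eigenvalue has non-negative real part, so the system is not asymptotically stable.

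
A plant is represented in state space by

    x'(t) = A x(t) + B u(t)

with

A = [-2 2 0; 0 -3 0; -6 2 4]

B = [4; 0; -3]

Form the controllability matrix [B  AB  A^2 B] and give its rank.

2

AB = [[-8], [0], [-36]]
A^2B = [[16], [0], [-96]]
Controllability matrix C = [B  AB  A^2B] = [[4, -8, 16], [0, 0, 0], [-3, -36, -96]]
Row 2 of C is identically zero, so rank(C) ≤ 2.
The 2×2 minor from rows 1, 3, columns 1, 2 is 4·(-36) - (-8)·(-3) = -144 - 24 = -168 ≠ 0, so rank(C) = 2.
rank(C) = 2 < n = 3, so the pair (A, B) is not completely controllable.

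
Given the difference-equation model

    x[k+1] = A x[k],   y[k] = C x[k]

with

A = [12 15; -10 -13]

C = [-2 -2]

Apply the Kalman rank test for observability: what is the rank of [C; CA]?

1

CA = [[-4, -4]]
Observability matrix O = [C; CA] = [[-2, -2], [-4, -4]]
Every row of O is a scalar multiple of row 1 = [-2, -2] (multipliers 1, 2), so the rows span a one-dimensional space.
O ≠ 0, hence rank(O) = 1.
rank(O) = 1 < n = 2, so the pair (A, C) is not completely observable.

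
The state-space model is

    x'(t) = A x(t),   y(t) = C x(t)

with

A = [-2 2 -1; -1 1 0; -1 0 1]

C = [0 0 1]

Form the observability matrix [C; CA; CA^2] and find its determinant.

2

CA = [[-1, 0, 1]]
CA^2 = [[1, -2, 2]]
Observability matrix O = [C; CA; CA^2] = [[0, 0, 1], [-1, 0, 1], [1, -2, 2]]
Expanding along the first row, det(O) = 0·(0·2 - 1·(-2)) - 0·((-1)·2 - 1·1) + 1·((-1)·(-2) - 0·1) = 0·2 - 0·(-3) + 1·2 = 2
Since det(O) ≠ 0, rank(O) = 3 and the system is completely observable.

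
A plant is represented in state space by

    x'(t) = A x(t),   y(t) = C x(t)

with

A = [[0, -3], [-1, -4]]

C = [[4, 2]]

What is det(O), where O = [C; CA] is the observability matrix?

CA = [[-2, -20]]
Observability matrix O = [C; CA] = [[4, 2], [-2, -20]]
det(O) = 4·(-20) - 2·(-2) = -80 - (-4) = -76
Since det(O) ≠ 0, rank(O) = 2 and the system is completely observable.

-76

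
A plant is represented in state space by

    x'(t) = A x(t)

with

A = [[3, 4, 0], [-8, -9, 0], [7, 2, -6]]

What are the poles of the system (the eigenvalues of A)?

det(sI - A) = s^3 - (tr A)s^2 + (M11 + M22 + M33)s - det A, where Mii is the 2×2 principal minor of A obtained by deleting row i and column i.
tr A = 3 + (-9) + (-6) = -12; M11 = (-9)·(-6) - 0·2 = 54 - 0 = 54; M22 = 3·(-6) - 0·7 = -18 - 0 = -18; M33 = 3·(-9) - 4·(-8) = -27 - (-32) = 5; sum of minors = 41.
det A = 3·((-9)·(-6) - 0·2) - 4·((-8)·(-6) - 0·7) + 0·((-8)·2 - (-9)·7) = 3·54 - 4·48 + 0·47 = -30.
So p(s) = det(sI - A) = s^3 + 12s^2 + 41s + 30.
Rational-root test: any integer root divides 30. Testing small divisors, s = -1 works: p(-1) = -1 + 12 + (-41) + 30 = 0, so (s + 1) is a factor.
Dividing, p(s) = (s + 1)(s^2 + 11s + 30).
Factor s^2 + 11s + 30: two numbers with sum -11 and product 30 are -5 and -6, so s^2 + 11s + 30 = (s + 5)(s + 6).
Hence p(s) = (s + 1) (s + 5) (s + 6), with roots -6, -5, -1.
All eigenvalues have negative real part, so the system is asymptotically stable.

-6, -5, -1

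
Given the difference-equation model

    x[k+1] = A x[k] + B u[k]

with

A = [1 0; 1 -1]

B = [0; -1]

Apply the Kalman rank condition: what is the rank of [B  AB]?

1

AB = [[0], [1]]
Controllability matrix C = [B  AB] = [[0, 0], [-1, 1]]
Every column of C is a scalar multiple of column 1 = [0, -1] (multipliers 1, -1), so the columns span a one-dimensional space.
C ≠ 0, hence rank(C) = 1.
rank(C) = 1 < n = 2, so the pair (A, B) is not completely controllable.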